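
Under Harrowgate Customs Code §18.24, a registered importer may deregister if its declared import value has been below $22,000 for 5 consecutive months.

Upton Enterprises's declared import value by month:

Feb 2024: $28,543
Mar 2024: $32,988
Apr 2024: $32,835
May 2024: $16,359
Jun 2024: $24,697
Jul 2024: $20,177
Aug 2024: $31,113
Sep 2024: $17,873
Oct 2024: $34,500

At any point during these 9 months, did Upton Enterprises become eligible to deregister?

No

Months below $22,000: May 2024, Jul 2024, Sep 2024.
Longest run of consecutive months below the threshold: 1.
1 < 5, so Upton Enterprises never became eligible.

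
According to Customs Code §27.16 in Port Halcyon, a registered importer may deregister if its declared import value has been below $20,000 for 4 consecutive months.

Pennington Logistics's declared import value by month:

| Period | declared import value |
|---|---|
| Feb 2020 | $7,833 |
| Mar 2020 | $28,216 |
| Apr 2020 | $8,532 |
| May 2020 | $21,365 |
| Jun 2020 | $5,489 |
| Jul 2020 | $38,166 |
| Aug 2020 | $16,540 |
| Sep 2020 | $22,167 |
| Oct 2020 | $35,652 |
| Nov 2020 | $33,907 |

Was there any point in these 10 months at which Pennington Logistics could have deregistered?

No

Months below $20,000: Feb 2020, Apr 2020, Jun 2020, Aug 2020.
Longest run of consecutive months below the threshold: 1.
1 < 4, so Pennington Logistics never became eligible.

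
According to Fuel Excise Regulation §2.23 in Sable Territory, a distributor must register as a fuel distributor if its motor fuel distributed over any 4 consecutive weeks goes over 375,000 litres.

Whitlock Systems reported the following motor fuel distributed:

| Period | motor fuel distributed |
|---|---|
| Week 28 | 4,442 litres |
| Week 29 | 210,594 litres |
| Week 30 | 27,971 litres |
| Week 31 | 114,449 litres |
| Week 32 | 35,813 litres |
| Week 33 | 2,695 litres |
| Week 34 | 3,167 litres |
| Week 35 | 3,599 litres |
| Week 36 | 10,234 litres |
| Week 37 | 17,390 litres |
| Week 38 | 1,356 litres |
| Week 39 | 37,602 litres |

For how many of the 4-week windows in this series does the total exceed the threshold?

1

Week 28–Week 31: 4,442 litres + 210,594 litres + 27,971 litres + 114,449 litres = 357,456 litres (under)
Week 29–Week 32: 210,594 litres + 27,971 litres + 114,449 litres + 35,813 litres = 388,827 litres (over)
Week 30–Week 33: 27,971 litres + 114,449 litres + 35,813 litres + 2,695 litres = 180,928 litres (under)
Week 31–Week 34: 114,449 litres + 35,813 litres + 2,695 litres + 3,167 litres = 156,124 litres (under)
Week 32–Week 35: 35,813 litres + 2,695 litres + 3,167 litres + 3,599 litres = 45,274 litres (under)
Week 33–Week 36: 2,695 litres + 3,167 litres + 3,599 litres + 10,234 litres = 19,695 litres (under)
Week 34–Week 37: 3,167 litres + 3,599 litres + 10,234 litres + 17,390 litres = 34,390 litres (under)
Week 35–Week 38: 3,599 litres + 10,234 litres + 17,390 litres + 1,356 litres = 32,579 litres (under)
Week 36–Week 39: 10,234 litres + 17,390 litres + 1,356 litres + 37,602 litres = 66,582 litres (under)
1 window exceeds the threshold.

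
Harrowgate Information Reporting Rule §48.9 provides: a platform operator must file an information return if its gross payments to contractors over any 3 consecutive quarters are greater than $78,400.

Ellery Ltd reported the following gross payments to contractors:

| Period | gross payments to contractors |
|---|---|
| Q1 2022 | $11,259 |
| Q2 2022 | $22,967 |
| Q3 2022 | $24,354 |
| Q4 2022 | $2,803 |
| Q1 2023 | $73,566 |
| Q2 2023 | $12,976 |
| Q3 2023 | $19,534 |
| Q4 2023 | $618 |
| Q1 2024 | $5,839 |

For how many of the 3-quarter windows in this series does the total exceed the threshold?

3

Q1 2022–Q3 2022: $11,259 + $22,967 + $24,354 = $58,580 (under)
Q2 2022–Q4 2022: $22,967 + $24,354 + $2,803 = $50,124 (under)
Q3 2022–Q1 2023: $24,354 + $2,803 + $73,566 = $100,723 (over)
Q4 2022–Q2 2023: $2,803 + $73,566 + $12,976 = $89,345 (over)
Q1 2023–Q3 2023: $73,566 + $12,976 + $19,534 = $106,076 (over)
Q2 2023–Q4 2023: $12,976 + $19,534 + $618 = $33,128 (under)
Q3 2023–Q1 2024: $19,534 + $618 + $5,839 = $25,991 (under)
3 windows exceed the threshold.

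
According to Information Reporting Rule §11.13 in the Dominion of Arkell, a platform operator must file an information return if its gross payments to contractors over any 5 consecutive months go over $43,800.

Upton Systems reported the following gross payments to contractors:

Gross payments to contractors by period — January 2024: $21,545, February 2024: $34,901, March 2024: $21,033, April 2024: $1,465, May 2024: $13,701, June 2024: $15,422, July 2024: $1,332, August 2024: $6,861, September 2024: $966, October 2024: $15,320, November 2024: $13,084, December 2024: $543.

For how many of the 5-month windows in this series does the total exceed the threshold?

January 2024–May 2024: $21,545 + $34,901 + $21,033 + $1,465 + $13,701 = $92,645 (over)
February 2024–June 2024: $34,901 + $21,033 + $1,465 + $13,701 + $15,422 = $86,522 (over)
March 2024–July 2024: $21,033 + $1,465 + $13,701 + $15,422 + $1,332 = $52,953 (over)
April 2024–August 2024: $1,465 + $13,701 + $15,422 + $1,332 + $6,861 = $38,781 (under)
May 2024–September 2024: $13,701 + $15,422 + $1,332 + $6,861 + $966 = $38,282 (under)
June 2024–October 2024: $15,422 + $1,332 + $6,861 + $966 + $15,320 = $39,901 (under)
July 2024–November 2024: $1,332 + $6,861 + $966 + $15,320 + $13,084 = $37,563 (under)
August 2024–December 2024: $6,861 + $966 + $15,320 + $13,084 + $543 = $36,774 (under)
3 windows exceed the threshold.

3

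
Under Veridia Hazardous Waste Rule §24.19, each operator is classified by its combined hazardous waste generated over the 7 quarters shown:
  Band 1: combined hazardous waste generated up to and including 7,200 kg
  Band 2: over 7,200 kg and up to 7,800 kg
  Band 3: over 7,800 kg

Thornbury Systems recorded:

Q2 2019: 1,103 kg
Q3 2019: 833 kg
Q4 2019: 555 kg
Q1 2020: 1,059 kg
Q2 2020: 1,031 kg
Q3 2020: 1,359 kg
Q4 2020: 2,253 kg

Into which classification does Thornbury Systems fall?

Band 3

Combined hazardous waste generated: 1,103 kg + 833 kg + 555 kg + 1,059 kg + 1,031 kg + 1,359 kg + 2,253 kg = 8,193 kg.
8,193 kg > 7,800 kg, so Band 3 applies.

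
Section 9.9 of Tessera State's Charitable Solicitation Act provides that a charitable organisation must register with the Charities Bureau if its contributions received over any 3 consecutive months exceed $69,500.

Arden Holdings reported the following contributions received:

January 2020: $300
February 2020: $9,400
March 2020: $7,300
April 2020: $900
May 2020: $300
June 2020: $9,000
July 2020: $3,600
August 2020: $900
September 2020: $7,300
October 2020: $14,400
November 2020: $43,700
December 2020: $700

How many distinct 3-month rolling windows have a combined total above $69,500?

January 2020–March 2020: $300 + $9,400 + $7,300 = $17,000 (under)
February 2020–April 2020: $9,400 + $7,300 + $900 = $17,600 (under)
March 2020–May 2020: $7,300 + $900 + $300 = $8,500 (under)
April 2020–June 2020: $900 + $300 + $9,000 = $10,200 (under)
May 2020–July 2020: $300 + $9,000 + $3,600 = $12,900 (under)
June 2020–August 2020: $9,000 + $3,600 + $900 = $13,500 (under)
July 2020–September 2020: $3,600 + $900 + $7,300 = $11,800 (under)
August 2020–October 2020: $900 + $7,300 + $14,400 = $22,600 (under)
September 2020–November 2020: $7,300 + $14,400 + $43,700 = $65,400 (under)
October 2020–December 2020: $14,400 + $43,700 + $700 = $58,800 (under)
0 windows exceed the threshold.

0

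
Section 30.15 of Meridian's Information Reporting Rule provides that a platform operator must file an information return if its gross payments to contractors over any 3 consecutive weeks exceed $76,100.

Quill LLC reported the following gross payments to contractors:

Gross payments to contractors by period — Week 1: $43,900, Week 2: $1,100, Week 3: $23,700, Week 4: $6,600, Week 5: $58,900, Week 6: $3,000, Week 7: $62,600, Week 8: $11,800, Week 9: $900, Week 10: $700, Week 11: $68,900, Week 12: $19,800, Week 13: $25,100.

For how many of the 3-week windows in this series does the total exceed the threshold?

5

Week 1–Week 3: $43,900 + $1,100 + $23,700 = $68,700 (under)
Week 2–Week 4: $1,100 + $23,700 + $6,600 = $31,400 (under)
Week 3–Week 5: $23,700 + $6,600 + $58,900 = $89,200 (over)
Week 4–Week 6: $6,600 + $58,900 + $3,000 = $68,500 (under)
Week 5–Week 7: $58,900 + $3,000 + $62,600 = $124,500 (over)
Week 6–Week 8: $3,000 + $62,600 + $11,800 = $77,400 (over)
Week 7–Week 9: $62,600 + $11,800 + $900 = $75,300 (under)
Week 8–Week 10: $11,800 + $900 + $700 = $13,400 (under)
Week 9–Week 11: $900 + $700 + $68,900 = $70,500 (under)
Week 10–Week 12: $700 + $68,900 + $19,800 = $89,400 (over)
Week 11–Week 13: $68,900 + $19,800 + $25,100 = $113,800 (over)
5 windows exceed the threshold.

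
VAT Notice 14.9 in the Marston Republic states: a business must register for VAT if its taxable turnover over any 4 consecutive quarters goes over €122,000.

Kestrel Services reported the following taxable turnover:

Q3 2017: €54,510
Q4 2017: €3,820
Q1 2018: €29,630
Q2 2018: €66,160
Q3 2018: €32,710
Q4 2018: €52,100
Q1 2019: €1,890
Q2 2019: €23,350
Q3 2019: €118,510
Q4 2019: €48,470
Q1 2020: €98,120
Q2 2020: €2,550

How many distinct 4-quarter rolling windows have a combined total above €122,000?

Q3 2017–Q2 2018: €54,510 + €3,820 + €29,630 + €66,160 = €154,120 (over)
Q4 2017–Q3 2018: €3,820 + €29,630 + €66,160 + €32,710 = €132,320 (over)
Q1 2018–Q4 2018: €29,630 + €66,160 + €32,710 + €52,100 = €180,600 (over)
Q2 2018–Q1 2019: €66,160 + €32,710 + €52,100 + €1,890 = €152,860 (over)
Q3 2018–Q2 2019: €32,710 + €52,100 + €1,890 + €23,350 = €110,050 (under)
Q4 2018–Q3 2019: €52,100 + €1,890 + €23,350 + €118,510 = €195,850 (over)
Q1 2019–Q4 2019: €1,890 + €23,350 + €118,510 + €48,470 = €192,220 (over)
Q2 2019–Q1 2020: €23,350 + €118,510 + €48,470 + €98,120 = €288,450 (over)
Q3 2019–Q2 2020: €118,510 + €48,470 + €98,120 + €2,550 = €267,650 (over)
8 windows exceed the threshold.

8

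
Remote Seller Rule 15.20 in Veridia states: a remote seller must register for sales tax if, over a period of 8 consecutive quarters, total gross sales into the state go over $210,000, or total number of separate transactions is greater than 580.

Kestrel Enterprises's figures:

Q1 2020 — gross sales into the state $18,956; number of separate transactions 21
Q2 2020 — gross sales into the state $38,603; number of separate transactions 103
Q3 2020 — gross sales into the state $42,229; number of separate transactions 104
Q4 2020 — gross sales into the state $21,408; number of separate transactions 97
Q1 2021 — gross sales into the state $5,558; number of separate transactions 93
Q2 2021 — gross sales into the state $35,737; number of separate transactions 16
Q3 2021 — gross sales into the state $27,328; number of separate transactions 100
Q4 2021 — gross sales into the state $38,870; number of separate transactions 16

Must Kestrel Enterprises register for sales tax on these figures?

Total gross sales into the state: $18,956 + $38,603 + $42,229 + $21,408 + $5,558 + $35,737 + $27,328 + $38,870 = $228,689 (> $210,000).
Total number of separate transactions: 21 + 103 + 104 + 97 + 93 + 16 + 100 + 16 = 550 (≤ 580).
The test is 'or': at least one threshold is exceeded.

Yes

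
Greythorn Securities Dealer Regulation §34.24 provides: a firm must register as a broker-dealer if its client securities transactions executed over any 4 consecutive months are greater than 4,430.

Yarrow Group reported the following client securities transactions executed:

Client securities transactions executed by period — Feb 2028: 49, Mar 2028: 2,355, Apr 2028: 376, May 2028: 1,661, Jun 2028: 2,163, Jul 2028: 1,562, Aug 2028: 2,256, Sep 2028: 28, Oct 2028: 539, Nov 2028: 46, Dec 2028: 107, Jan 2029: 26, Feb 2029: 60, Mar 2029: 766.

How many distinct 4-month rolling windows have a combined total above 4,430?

5

Feb 2028–May 2028: 49 + 2,355 + 376 + 1,661 = 4,441 (over)
Mar 2028–Jun 2028: 2,355 + 376 + 1,661 + 2,163 = 6,555 (over)
Apr 2028–Jul 2028: 376 + 1,661 + 2,163 + 1,562 = 5,762 (over)
May 2028–Aug 2028: 1,661 + 2,163 + 1,562 + 2,256 = 7,642 (over)
Jun 2028–Sep 2028: 2,163 + 1,562 + 2,256 + 28 = 6,009 (over)
Jul 2028–Oct 2028: 1,562 + 2,256 + 28 + 539 = 4,385 (under)
Aug 2028–Nov 2028: 2,256 + 28 + 539 + 46 = 2,869 (under)
Sep 2028–Dec 2028: 28 + 539 + 46 + 107 = 720 (under)
Oct 2028–Jan 2029: 539 + 46 + 107 + 26 = 718 (under)
Nov 2028–Feb 2029: 46 + 107 + 26 + 60 = 239 (under)
Dec 2028–Mar 2029: 107 + 26 + 60 + 766 = 959 (under)
5 windows exceed the threshold.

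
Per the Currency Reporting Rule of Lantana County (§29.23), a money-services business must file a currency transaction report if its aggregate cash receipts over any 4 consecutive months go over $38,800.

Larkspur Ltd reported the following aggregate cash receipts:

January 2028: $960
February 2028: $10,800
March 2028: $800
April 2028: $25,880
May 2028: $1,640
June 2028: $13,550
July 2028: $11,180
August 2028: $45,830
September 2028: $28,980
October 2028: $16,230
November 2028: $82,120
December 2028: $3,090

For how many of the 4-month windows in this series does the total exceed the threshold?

January 2028–April 2028: $960 + $10,800 + $800 + $25,880 = $38,440 (under)
February 2028–May 2028: $10,800 + $800 + $25,880 + $1,640 = $39,120 (over)
March 2028–June 2028: $800 + $25,880 + $1,640 + $13,550 = $41,870 (over)
April 2028–July 2028: $25,880 + $1,640 + $13,550 + $11,180 = $52,250 (over)
May 2028–August 2028: $1,640 + $13,550 + $11,180 + $45,830 = $72,200 (over)
June 2028–September 2028: $13,550 + $11,180 + $45,830 + $28,980 = $99,540 (over)
July 2028–October 2028: $11,180 + $45,830 + $28,980 + $16,230 = $102,220 (over)
August 2028–November 2028: $45,830 + $28,980 + $16,230 + $82,120 = $173,160 (over)
September 2028–December 2028: $28,980 + $16,230 + $82,120 + $3,090 = $130,420 (over)
8 windows exceed the threshold.

8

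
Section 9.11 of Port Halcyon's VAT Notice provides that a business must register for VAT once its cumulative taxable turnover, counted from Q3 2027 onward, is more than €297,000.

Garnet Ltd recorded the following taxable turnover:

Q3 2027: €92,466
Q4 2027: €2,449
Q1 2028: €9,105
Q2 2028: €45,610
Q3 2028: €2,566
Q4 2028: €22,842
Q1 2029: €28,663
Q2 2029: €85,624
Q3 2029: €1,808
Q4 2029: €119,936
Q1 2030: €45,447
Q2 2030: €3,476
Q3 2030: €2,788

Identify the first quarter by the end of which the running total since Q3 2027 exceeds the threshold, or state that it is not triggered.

Through Q3 2027: €92,466
Through Q4 2027: €94,915
Through Q1 2028: €104,020
Through Q2 2028: €149,630
Through Q3 2028: €152,196
Through Q4 2028: €175,038
Through Q1 2029: €203,701
Through Q2 2029: €289,325
Through Q3 2029: €291,133
Through Q4 2029: €411,069 ← exceeds threshold

Q4 2029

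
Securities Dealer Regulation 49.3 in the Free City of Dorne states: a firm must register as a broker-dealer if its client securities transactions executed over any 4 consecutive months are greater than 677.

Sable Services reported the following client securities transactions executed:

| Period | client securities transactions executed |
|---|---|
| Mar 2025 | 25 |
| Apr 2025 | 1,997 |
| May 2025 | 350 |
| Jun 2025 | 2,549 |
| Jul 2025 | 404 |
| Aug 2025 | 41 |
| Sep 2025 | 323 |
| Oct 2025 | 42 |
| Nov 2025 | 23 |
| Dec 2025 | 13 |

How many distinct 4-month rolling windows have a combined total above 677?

5

Mar 2025–Jun 2025: 25 + 1,997 + 350 + 2,549 = 4,921 (over)
Apr 2025–Jul 2025: 1,997 + 350 + 2,549 + 404 = 5,300 (over)
May 2025–Aug 2025: 350 + 2,549 + 404 + 41 = 3,344 (over)
Jun 2025–Sep 2025: 2,549 + 404 + 41 + 323 = 3,317 (over)
Jul 2025–Oct 2025: 404 + 41 + 323 + 42 = 810 (over)
Aug 2025–Nov 2025: 41 + 323 + 42 + 23 = 429 (under)
Sep 2025–Dec 2025: 323 + 42 + 23 + 13 = 401 (under)
5 windows exceed the threshold.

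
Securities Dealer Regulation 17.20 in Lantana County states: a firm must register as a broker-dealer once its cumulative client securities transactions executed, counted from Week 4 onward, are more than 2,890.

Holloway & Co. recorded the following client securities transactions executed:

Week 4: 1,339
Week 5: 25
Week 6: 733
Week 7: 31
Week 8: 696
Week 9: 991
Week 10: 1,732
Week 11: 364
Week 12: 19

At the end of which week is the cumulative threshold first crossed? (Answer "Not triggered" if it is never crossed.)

Through Week 4: 1,339
Through Week 5: 1,364
Through Week 6: 2,097
Through Week 7: 2,128
Through Week 8: 2,824
Through Week 9: 3,815 ← exceeds threshold

Week 9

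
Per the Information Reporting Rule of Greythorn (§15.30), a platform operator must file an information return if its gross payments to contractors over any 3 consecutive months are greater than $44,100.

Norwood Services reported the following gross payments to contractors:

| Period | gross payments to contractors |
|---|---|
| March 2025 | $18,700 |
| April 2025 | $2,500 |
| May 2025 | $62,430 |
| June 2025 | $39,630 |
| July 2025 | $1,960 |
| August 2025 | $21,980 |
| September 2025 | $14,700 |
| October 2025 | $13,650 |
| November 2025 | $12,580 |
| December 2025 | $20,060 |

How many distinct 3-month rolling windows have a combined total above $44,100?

March 2025–May 2025: $18,700 + $2,500 + $62,430 = $83,630 (over)
April 2025–June 2025: $2,500 + $62,430 + $39,630 = $104,560 (over)
May 2025–July 2025: $62,430 + $39,630 + $1,960 = $104,020 (over)
June 2025–August 2025: $39,630 + $1,960 + $21,980 = $63,570 (over)
July 2025–September 2025: $1,960 + $21,980 + $14,700 = $38,640 (under)
August 2025–October 2025: $21,980 + $14,700 + $13,650 = $50,330 (over)
September 2025–November 2025: $14,700 + $13,650 + $12,580 = $40,930 (under)
October 2025–December 2025: $13,650 + $12,580 + $20,060 = $46,290 (over)
6 windows exceed the threshold.

6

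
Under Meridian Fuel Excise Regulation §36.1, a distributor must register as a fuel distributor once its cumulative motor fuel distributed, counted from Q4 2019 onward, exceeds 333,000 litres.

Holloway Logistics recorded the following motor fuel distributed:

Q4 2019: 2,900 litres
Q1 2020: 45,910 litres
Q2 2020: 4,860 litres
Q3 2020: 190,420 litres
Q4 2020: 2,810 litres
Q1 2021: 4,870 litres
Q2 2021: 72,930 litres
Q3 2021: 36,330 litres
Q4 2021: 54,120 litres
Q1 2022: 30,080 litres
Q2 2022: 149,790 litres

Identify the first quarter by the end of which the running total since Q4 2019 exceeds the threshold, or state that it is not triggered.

Q3 2021

Through Q4 2019: 2,900 litres
Through Q1 2020: 48,810 litres
Through Q2 2020: 53,670 litres
Through Q3 2020: 244,090 litres
Through Q4 2020: 246,900 litres
Through Q1 2021: 251,770 litres
Through Q2 2021: 324,700 litres
Through Q3 2021: 361,030 litres ← exceeds threshold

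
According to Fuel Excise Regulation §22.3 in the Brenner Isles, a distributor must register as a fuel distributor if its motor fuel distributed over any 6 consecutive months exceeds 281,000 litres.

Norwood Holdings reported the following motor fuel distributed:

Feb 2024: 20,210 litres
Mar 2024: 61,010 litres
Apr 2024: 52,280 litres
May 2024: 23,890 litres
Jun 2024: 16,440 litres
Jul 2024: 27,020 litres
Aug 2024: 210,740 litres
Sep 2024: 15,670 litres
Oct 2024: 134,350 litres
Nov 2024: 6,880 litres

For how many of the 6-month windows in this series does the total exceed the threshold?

Feb 2024–Jul 2024: 20,210 litres + 61,010 litres + 52,280 litres + 23,890 litres + 16,440 litres + 27,020 litres = 200,850 litres (under)
Mar 2024–Aug 2024: 61,010 litres + 52,280 litres + 23,890 litres + 16,440 litres + 27,020 litres + 210,740 litres = 391,380 litres (over)
Apr 2024–Sep 2024: 52,280 litres + 23,890 litres + 16,440 litres + 27,020 litres + 210,740 litres + 15,670 litres = 346,040 litres (over)
May 2024–Oct 2024: 23,890 litres + 16,440 litres + 27,020 litres + 210,740 litres + 15,670 litres + 134,350 litres = 428,110 litres (over)
Jun 2024–Nov 2024: 16,440 litres + 27,020 litres + 210,740 litres + 15,670 litres + 134,350 litres + 6,880 litres = 411,100 litres (over)
4 windows exceed the threshold.

4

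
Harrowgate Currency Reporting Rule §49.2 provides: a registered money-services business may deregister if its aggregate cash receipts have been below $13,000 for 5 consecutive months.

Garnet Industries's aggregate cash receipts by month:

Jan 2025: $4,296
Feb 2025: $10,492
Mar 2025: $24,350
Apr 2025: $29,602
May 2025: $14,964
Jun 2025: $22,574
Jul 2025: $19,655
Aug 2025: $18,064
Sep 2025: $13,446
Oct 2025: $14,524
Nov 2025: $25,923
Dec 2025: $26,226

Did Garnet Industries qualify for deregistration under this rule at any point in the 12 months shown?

No

Months below $13,000: Jan 2025, Feb 2025.
Longest run of consecutive months below the threshold: 2.
2 < 5, so Garnet Industries never became eligible.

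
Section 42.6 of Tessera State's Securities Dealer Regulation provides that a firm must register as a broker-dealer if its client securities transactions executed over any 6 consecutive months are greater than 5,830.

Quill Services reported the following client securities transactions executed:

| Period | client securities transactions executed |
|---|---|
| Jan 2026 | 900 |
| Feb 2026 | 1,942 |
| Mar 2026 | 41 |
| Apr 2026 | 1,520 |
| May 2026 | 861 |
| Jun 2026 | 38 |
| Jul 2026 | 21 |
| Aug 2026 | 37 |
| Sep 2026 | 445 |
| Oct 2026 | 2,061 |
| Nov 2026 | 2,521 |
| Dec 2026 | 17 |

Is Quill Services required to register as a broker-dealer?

Jan 2026–Jun 2026: 900 + 1,942 + 41 + 1,520 + 861 + 38 = 5,302 (under)
Feb 2026–Jul 2026: 1,942 + 41 + 1,520 + 861 + 38 + 21 = 4,423 (under)
Mar 2026–Aug 2026: 41 + 1,520 + 861 + 38 + 21 + 37 = 2,518 (under)
Apr 2026–Sep 2026: 1,520 + 861 + 38 + 21 + 37 + 445 = 2,922 (under)
May 2026–Oct 2026: 861 + 38 + 21 + 37 + 445 + 2,061 = 3,463 (under)
Jun 2026–Nov 2026: 38 + 21 + 37 + 445 + 2,061 + 2,521 = 5,123 (under)
Jul 2026–Dec 2026: 21 + 37 + 445 + 2,061 + 2,521 + 17 = 5,102 (under)
No window exceeds 5,830.

No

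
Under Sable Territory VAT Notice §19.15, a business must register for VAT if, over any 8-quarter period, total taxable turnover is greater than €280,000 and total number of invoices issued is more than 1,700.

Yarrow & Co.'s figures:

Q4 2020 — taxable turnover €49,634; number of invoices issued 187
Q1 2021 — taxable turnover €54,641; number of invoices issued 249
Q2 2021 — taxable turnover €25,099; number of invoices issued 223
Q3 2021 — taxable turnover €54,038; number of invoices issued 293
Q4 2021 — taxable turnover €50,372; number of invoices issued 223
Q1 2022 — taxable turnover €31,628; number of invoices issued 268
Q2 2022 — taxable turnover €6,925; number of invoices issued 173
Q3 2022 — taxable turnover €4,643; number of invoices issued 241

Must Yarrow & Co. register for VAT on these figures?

Total taxable turnover: €49,634 + €54,641 + €25,099 + €54,038 + €50,372 + €31,628 + €6,925 + €4,643 = €276,980 (≤ €280,000).
Total number of invoices issued: 187 + 249 + 223 + 293 + 223 + 268 + 173 + 241 = 1,857 (> 1,700).
The test is 'and': the rule requires both, and at least one is not exceeded.

No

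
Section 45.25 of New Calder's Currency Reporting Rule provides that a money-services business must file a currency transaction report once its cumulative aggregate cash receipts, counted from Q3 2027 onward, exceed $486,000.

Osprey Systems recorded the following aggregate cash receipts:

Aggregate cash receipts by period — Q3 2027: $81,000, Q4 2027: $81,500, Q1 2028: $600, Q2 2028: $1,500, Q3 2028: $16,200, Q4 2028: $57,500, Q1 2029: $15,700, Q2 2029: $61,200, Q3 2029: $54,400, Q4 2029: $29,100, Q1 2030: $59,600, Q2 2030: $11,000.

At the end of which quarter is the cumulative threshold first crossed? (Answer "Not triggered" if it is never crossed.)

Through Q3 2027: $81,000
Through Q4 2027: $162,500
Through Q1 2028: $163,100
Through Q2 2028: $164,600
Through Q3 2028: $180,800
Through Q4 2028: $238,300
Through Q1 2029: $254,000
Through Q2 2029: $315,200
Through Q3 2029: $369,600
Through Q4 2029: $398,700
Through Q1 2030: $458,300
Through Q2 2030: $469,300
Final cumulative total $469,300 ≤ $486,000; the threshold is never exceeded.

Not triggered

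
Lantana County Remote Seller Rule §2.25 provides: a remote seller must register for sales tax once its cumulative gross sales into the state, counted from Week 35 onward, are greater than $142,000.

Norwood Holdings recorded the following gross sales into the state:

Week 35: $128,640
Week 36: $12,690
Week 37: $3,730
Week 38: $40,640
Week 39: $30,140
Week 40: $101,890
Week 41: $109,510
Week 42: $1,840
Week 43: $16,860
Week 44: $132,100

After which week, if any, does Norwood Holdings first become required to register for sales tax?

Week 37

Through Week 35: $128,640
Through Week 36: $141,330
Through Week 37: $145,060 ← exceeds threshold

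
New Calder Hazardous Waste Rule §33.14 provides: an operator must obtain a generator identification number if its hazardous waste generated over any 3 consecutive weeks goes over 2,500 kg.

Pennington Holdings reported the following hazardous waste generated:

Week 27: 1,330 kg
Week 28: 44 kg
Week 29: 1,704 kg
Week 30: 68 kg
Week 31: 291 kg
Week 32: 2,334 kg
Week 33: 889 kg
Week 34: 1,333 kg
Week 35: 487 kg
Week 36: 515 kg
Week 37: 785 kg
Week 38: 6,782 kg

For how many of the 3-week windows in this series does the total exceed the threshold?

6

Week 27–Week 29: 1,330 kg + 44 kg + 1,704 kg = 3,078 kg (over)
Week 28–Week 30: 44 kg + 1,704 kg + 68 kg = 1,816 kg (under)
Week 29–Week 31: 1,704 kg + 68 kg + 291 kg = 2,063 kg (under)
Week 30–Week 32: 68 kg + 291 kg + 2,334 kg = 2,693 kg (over)
Week 31–Week 33: 291 kg + 2,334 kg + 889 kg = 3,514 kg (over)
Week 32–Week 34: 2,334 kg + 889 kg + 1,333 kg = 4,556 kg (over)
Week 33–Week 35: 889 kg + 1,333 kg + 487 kg = 2,709 kg (over)
Week 34–Week 36: 1,333 kg + 487 kg + 515 kg = 2,335 kg (under)
Week 35–Week 37: 487 kg + 515 kg + 785 kg = 1,787 kg (under)
Week 36–Week 38: 515 kg + 785 kg + 6,782 kg = 8,082 kg (over)
6 windows exceed the threshold.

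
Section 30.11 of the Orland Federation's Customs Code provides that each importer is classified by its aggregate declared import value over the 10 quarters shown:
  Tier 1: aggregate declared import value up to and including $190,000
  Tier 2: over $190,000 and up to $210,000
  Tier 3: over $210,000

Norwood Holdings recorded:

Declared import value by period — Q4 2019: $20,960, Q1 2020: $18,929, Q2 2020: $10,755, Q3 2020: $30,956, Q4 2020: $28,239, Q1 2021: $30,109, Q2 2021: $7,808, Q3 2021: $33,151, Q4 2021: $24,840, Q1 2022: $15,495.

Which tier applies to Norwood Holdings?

Tier 3

Aggregate declared import value: $20,960 + $18,929 + $10,755 + $30,956 + $28,239 + $30,109 + $7,808 + $33,151 + $24,840 + $15,495 = $221,242.
$221,242 > $210,000, so Tier 3 applies.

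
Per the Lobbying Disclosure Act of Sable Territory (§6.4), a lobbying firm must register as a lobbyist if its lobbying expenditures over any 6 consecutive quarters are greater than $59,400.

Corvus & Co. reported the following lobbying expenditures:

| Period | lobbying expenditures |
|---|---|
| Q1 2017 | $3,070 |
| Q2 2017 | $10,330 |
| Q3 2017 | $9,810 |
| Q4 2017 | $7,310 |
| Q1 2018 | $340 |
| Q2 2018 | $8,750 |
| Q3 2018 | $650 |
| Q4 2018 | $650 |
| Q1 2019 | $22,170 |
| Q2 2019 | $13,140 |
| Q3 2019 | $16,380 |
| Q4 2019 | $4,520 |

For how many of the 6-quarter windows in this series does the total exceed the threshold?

Q1 2017–Q2 2018: $3,070 + $10,330 + $9,810 + $7,310 + $340 + $8,750 = $39,610 (under)
Q2 2017–Q3 2018: $10,330 + $9,810 + $7,310 + $340 + $8,750 + $650 = $37,190 (under)
Q3 2017–Q4 2018: $9,810 + $7,310 + $340 + $8,750 + $650 + $650 = $27,510 (under)
Q4 2017–Q1 2019: $7,310 + $340 + $8,750 + $650 + $650 + $22,170 = $39,870 (under)
Q1 2018–Q2 2019: $340 + $8,750 + $650 + $650 + $22,170 + $13,140 = $45,700 (under)
Q2 2018–Q3 2019: $8,750 + $650 + $650 + $22,170 + $13,140 + $16,380 = $61,740 (over)
Q3 2018–Q4 2019: $650 + $650 + $22,170 + $13,140 + $16,380 + $4,520 = $57,510 (under)
1 window exceeds the threshold.

1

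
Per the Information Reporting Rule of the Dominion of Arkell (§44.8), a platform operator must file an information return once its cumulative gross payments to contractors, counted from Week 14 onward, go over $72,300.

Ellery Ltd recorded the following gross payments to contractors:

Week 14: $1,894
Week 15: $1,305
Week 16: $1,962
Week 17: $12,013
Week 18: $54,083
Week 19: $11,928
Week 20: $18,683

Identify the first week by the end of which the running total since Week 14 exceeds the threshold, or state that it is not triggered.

Through Week 14: $1,894
Through Week 15: $3,199
Through Week 16: $5,161
Through Week 17: $17,174
Through Week 18: $71,257
Through Week 19: $83,185 ← exceeds threshold

Week 19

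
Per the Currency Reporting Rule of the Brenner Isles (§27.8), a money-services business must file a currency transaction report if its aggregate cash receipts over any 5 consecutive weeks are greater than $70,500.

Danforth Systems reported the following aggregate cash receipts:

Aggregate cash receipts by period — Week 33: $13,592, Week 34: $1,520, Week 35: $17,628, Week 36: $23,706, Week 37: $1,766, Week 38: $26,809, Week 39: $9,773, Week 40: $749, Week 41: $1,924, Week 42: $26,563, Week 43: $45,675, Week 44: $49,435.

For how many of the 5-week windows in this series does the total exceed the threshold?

4

Week 33–Week 37: $13,592 + $1,520 + $17,628 + $23,706 + $1,766 = $58,212 (under)
Week 34–Week 38: $1,520 + $17,628 + $23,706 + $1,766 + $26,809 = $71,429 (over)
Week 35–Week 39: $17,628 + $23,706 + $1,766 + $26,809 + $9,773 = $79,682 (over)
Week 36–Week 40: $23,706 + $1,766 + $26,809 + $9,773 + $749 = $62,803 (under)
Week 37–Week 41: $1,766 + $26,809 + $9,773 + $749 + $1,924 = $41,021 (under)
Week 38–Week 42: $26,809 + $9,773 + $749 + $1,924 + $26,563 = $65,818 (under)
Week 39–Week 43: $9,773 + $749 + $1,924 + $26,563 + $45,675 = $84,684 (over)
Week 40–Week 44: $749 + $1,924 + $26,563 + $45,675 + $49,435 = $124,346 (over)
4 windows exceed the threshold.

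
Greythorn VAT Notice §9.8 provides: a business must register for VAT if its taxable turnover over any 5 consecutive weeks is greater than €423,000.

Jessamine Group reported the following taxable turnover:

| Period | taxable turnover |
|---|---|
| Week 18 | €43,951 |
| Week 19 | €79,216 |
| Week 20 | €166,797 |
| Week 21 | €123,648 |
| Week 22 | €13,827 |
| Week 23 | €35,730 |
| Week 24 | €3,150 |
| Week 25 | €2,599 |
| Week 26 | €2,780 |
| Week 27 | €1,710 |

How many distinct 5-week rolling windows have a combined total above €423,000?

1

Week 18–Week 22: €43,951 + €79,216 + €166,797 + €123,648 + €13,827 = €427,439 (over)
Week 19–Week 23: €79,216 + €166,797 + €123,648 + €13,827 + €35,730 = €419,218 (under)
Week 20–Week 24: €166,797 + €123,648 + €13,827 + €35,730 + €3,150 = €343,152 (under)
Week 21–Week 25: €123,648 + €13,827 + €35,730 + €3,150 + €2,599 = €178,954 (under)
Week 22–Week 26: €13,827 + €35,730 + €3,150 + €2,599 + €2,780 = €58,086 (under)
Week 23–Week 27: €35,730 + €3,150 + €2,599 + €2,780 + €1,710 = €45,969 (under)
1 window exceeds the threshold.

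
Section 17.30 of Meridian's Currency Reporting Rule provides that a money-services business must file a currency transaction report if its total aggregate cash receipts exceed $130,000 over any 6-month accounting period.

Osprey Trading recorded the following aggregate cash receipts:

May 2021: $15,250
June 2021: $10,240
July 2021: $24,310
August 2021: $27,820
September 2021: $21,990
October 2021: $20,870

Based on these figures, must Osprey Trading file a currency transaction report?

Total aggregate cash receipts: $15,250 + $10,240 + $24,310 + $27,820 + $21,990 + $20,870 = $120,480.
$120,480 ≤ $130,000, so the threshold is not exceeded.

No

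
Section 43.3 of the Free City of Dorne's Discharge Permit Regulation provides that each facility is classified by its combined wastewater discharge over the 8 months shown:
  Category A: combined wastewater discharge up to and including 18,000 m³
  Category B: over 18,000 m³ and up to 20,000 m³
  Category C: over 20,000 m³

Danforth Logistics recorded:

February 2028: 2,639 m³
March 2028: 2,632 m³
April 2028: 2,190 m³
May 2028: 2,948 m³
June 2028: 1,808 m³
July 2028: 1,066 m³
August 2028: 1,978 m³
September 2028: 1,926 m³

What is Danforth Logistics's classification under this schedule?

Category A

Combined wastewater discharge: 2,639 m³ + 2,632 m³ + 2,190 m³ + 2,948 m³ + 1,808 m³ + 1,066 m³ + 1,978 m³ + 1,926 m³ = 17,187 m³.
17,187 m³ ≤ 18,000 m³, so Category A applies.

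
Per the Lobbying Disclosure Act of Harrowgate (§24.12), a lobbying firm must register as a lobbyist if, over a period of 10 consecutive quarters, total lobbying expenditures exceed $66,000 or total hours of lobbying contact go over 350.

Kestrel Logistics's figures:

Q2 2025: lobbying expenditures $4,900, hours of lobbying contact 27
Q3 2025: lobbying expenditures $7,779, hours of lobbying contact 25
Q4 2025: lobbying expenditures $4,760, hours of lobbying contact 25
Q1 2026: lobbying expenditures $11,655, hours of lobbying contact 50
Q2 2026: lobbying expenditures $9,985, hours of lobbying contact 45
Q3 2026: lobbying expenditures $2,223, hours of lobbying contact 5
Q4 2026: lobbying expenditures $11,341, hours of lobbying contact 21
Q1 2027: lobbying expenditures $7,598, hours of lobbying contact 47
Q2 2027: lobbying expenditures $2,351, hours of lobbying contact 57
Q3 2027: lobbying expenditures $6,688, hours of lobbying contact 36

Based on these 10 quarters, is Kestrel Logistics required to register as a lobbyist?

Total lobbying expenditures: $4,900 + $7,779 + $4,760 + $11,655 + $9,985 + $2,223 + $11,341 + $7,598 + $2,351 + $6,688 = $69,280 (> $66,000).
Total hours of lobbying contact: 27 + 25 + 25 + 50 + 45 + 5 + 21 + 47 + 57 + 36 = 338 (≤ 350).
The test is 'or': at least one threshold is exceeded.

Yes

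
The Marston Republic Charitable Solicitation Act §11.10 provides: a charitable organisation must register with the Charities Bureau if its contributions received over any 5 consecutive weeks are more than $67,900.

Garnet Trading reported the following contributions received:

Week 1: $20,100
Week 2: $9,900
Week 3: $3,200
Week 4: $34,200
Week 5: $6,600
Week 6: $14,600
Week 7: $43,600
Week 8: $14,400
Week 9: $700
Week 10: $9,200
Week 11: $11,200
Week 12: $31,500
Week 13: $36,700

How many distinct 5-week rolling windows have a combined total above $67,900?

8

Week 1–Week 5: $20,100 + $9,900 + $3,200 + $34,200 + $6,600 = $74,000 (over)
Week 2–Week 6: $9,900 + $3,200 + $34,200 + $6,600 + $14,600 = $68,500 (over)
Week 3–Week 7: $3,200 + $34,200 + $6,600 + $14,600 + $43,600 = $102,200 (over)
Week 4–Week 8: $34,200 + $6,600 + $14,600 + $43,600 + $14,400 = $113,400 (over)
Week 5–Week 9: $6,600 + $14,600 + $43,600 + $14,400 + $700 = $79,900 (over)
Week 6–Week 10: $14,600 + $43,600 + $14,400 + $700 + $9,200 = $82,500 (over)
Week 7–Week 11: $43,600 + $14,400 + $700 + $9,200 + $11,200 = $79,100 (over)
Week 8–Week 12: $14,400 + $700 + $9,200 + $11,200 + $31,500 = $67,000 (under)
Week 9–Week 13: $700 + $9,200 + $11,200 + $31,500 + $36,700 = $89,300 (over)
8 windows exceed the threshold.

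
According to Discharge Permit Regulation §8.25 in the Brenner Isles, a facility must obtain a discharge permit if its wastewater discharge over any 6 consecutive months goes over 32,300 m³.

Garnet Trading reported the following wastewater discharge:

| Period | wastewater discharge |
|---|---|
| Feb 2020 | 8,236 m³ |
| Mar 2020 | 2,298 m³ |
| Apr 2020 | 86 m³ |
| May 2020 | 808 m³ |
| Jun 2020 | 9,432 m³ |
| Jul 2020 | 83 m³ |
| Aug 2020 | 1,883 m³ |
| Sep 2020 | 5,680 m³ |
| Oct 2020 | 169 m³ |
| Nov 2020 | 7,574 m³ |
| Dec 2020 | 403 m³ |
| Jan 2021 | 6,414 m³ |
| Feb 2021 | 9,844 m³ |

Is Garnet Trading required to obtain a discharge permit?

No

Feb 2020–Jul 2020: 8,236 m³ + 2,298 m³ + 86 m³ + 808 m³ + 9,432 m³ + 83 m³ = 20,943 m³ (under)
Mar 2020–Aug 2020: 2,298 m³ + 86 m³ + 808 m³ + 9,432 m³ + 83 m³ + 1,883 m³ = 14,590 m³ (under)
Apr 2020–Sep 2020: 86 m³ + 808 m³ + 9,432 m³ + 83 m³ + 1,883 m³ + 5,680 m³ = 17,972 m³ (under)
May 2020–Oct 2020: 808 m³ + 9,432 m³ + 83 m³ + 1,883 m³ + 5,680 m³ + 169 m³ = 18,055 m³ (under)
Jun 2020–Nov 2020: 9,432 m³ + 83 m³ + 1,883 m³ + 5,680 m³ + 169 m³ + 7,574 m³ = 24,821 m³ (under)
Jul 2020–Dec 2020: 83 m³ + 1,883 m³ + 5,680 m³ + 169 m³ + 7,574 m³ + 403 m³ = 15,792 m³ (under)
Aug 2020–Jan 2021: 1,883 m³ + 5,680 m³ + 169 m³ + 7,574 m³ + 403 m³ + 6,414 m³ = 22,123 m³ (under)
Sep 2020–Feb 2021: 5,680 m³ + 169 m³ + 7,574 m³ + 403 m³ + 6,414 m³ + 9,844 m³ = 30,084 m³ (under)
No window exceeds 32,300 m³.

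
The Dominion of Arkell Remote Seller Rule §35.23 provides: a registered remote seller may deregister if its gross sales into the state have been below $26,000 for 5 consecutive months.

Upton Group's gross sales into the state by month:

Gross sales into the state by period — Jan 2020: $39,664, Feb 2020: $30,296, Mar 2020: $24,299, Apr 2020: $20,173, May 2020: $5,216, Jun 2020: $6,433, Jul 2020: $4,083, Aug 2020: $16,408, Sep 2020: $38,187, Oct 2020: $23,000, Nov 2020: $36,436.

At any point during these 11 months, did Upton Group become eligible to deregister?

Yes

Months below $26,000: Mar 2020, Apr 2020, May 2020, Jun 2020, Jul 2020, Aug 2020, Oct 2020.
Longest run of consecutive months below the threshold: 6.
6 ≥ 5, so Upton Group became eligible.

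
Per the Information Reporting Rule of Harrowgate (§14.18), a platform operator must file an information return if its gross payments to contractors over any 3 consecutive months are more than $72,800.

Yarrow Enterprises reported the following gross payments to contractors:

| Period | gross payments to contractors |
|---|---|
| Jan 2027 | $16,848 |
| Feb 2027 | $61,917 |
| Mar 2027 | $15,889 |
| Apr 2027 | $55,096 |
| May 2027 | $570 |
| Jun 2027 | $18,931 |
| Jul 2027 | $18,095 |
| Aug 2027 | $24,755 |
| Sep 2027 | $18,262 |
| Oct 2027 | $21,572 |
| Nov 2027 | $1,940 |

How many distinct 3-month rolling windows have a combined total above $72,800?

3

Jan 2027–Mar 2027: $16,848 + $61,917 + $15,889 = $94,654 (over)
Feb 2027–Apr 2027: $61,917 + $15,889 + $55,096 = $132,902 (over)
Mar 2027–May 2027: $15,889 + $55,096 + $570 = $71,555 (under)
Apr 2027–Jun 2027: $55,096 + $570 + $18,931 = $74,597 (over)
May 2027–Jul 2027: $570 + $18,931 + $18,095 = $37,596 (under)
Jun 2027–Aug 2027: $18,931 + $18,095 + $24,755 = $61,781 (under)
Jul 2027–Sep 2027: $18,095 + $24,755 + $18,262 = $61,112 (under)
Aug 2027–Oct 2027: $24,755 + $18,262 + $21,572 = $64,589 (under)
Sep 2027–Nov 2027: $18,262 + $21,572 + $1,940 = $41,774 (under)
3 windows exceed the threshold.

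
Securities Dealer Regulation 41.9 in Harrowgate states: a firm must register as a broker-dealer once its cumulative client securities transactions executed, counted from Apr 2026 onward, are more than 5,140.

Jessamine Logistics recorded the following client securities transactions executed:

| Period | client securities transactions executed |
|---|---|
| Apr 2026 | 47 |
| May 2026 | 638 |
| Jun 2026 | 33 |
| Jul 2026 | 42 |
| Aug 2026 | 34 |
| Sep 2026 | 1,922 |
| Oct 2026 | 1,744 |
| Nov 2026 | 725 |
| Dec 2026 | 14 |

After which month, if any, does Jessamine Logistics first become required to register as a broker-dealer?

Through Apr 2026: 47
Through May 2026: 685
Through Jun 2026: 718
Through Jul 2026: 760
Through Aug 2026: 794
Through Sep 2026: 2,716
Through Oct 2026: 4,460
Through Nov 2026: 5,185 ← exceeds threshold

Nov 2026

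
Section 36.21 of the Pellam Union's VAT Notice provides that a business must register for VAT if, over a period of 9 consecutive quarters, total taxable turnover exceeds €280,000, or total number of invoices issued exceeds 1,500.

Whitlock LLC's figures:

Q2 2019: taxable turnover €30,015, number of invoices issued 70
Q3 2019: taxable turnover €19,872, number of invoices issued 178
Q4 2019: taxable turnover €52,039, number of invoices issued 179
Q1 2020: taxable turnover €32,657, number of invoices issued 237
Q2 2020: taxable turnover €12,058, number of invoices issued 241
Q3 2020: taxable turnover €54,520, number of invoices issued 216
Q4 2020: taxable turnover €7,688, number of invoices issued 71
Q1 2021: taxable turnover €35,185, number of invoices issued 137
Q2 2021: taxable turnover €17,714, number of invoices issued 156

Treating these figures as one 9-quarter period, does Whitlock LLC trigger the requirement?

Total taxable turnover: €30,015 + €19,872 + €52,039 + €32,657 + €12,058 + €54,520 + €7,688 + €35,185 + €17,714 = €261,748 (≤ €280,000).
Total number of invoices issued: 70 + 178 + 179 + 237 + 241 + 216 + 71 + 137 + 156 = 1,485 (≤ 1,500).
The test is 'or': neither threshold is exceeded.

No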